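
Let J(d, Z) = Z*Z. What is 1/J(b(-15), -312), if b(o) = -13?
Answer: 1/97344 ≈ 1.0273e-5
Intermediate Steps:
J(d, Z) = Z²
1/J(b(-15), -312) = 1/((-312)²) = 1/97344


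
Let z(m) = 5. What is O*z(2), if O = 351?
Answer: 1755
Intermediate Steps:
O*z(2) = 351*5 = 1755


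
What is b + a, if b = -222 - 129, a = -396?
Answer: -747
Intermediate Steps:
b = -351
b + a = -351 - 396 = -747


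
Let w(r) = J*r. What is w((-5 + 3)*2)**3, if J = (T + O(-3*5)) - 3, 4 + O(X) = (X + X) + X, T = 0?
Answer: 8998912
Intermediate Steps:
O(X) = -4 + 3*X (O(X) = -4 + ((X + X) + X) = -4 + (2*X + X) = -4 + 3*X)
J = -52 (J = (0 + (-4 + 3*(-3*5))) - 3 = (0 + (-4 + 3*(-15))) - 3 = (0 + (-4 - 45)) - 3 = (0 - 49) - 3 = -49 - 3 = -52)
w(r) = -52*r
w((-5 + 3)*2)**3 = (-52*(-5 + 3)*2)**3 = (-(-104)*2)**3 = (-52*(-4))**3 = 208**3 = 8998912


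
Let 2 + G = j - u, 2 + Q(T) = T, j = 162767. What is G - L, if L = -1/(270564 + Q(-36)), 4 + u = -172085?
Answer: 90586713205/270526 ≈ 3.3485e+5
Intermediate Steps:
u = -172089 (u = -4 - 172085 = -172089)
Q(T) = -2 + T
G = 334854 (G = -2 + (162767 - 1*(-172089)) = -2 + (162767 + 172089) = -2 + 334856 = 334854)
L = -1/270526 (L = -1/(270564 + (-2 - 36)) = -1/(270564 - 38) = -1/270526 ≈ -3.6965e-6)
G - L = 334854 - 1*(-1/270526) = 334854 + 1/270526 = 90586713205/270526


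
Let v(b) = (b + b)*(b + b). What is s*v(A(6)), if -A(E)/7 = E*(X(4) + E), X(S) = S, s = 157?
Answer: 110779200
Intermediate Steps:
A(E) = -7*E*(4 + E)
v(b) = 4*b**2 (v(b) = (2*b)*(2*b) = 4*b**2)
s*v(A(6)) = 157*(4*(-7*6*(4 + 6))**2) = 157*(4*(-7*6*10)**2) = 157*(4*(-420)**2) = 157*(4*176400) = 157*705600 = 110779200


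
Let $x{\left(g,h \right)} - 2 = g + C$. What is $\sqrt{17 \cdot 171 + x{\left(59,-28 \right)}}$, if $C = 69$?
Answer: $\sqrt{3037} \approx 55.109$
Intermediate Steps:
$x{\left(g,h \right)} = 71 + g$ ($x{\left(g,h \right)} = 2 + \left(g + 69\right) = 2 + \left(69 + g\right) = 71 + g$)
$\sqrt{17 \cdot 171 + x{\left(59,-28 \right)}} = \sqrt{17 \cdot 171 + \left(71 + 59\right)} = \sqrt{2907 + 130} = \sqrt{3037}$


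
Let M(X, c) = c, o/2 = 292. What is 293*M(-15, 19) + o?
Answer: 6151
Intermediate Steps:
o = 584 (o = 2*292 = 584)
293*M(-15, 19) + o = 293*19 + 584 = 5567 + 584 = 6151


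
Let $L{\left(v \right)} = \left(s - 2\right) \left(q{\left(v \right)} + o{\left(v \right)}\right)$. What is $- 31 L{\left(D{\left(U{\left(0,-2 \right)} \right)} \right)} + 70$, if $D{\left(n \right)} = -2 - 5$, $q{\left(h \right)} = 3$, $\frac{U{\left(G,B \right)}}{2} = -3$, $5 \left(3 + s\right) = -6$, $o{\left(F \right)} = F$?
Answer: $- \frac{3494}{5} \approx -698.8$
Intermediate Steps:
$s = - \frac{21}{5}$ ($s = -3 + \frac{1}{5} \left(-6\right) = -3 - \frac{6}{5} = - \frac{21}{5} \approx -4.2$)
$U{\left(G,B \right)} = -6$ ($U{\left(G,B \right)} = 2 \left(-3\right) = -6$)
$D{\left(n \right)} = -7$ ($D{\left(n \right)} = -2 - 5 = -7$)
$L{\left(v \right)} = - \frac{93}{5} - \frac{31 v}{5}$ ($L{\left(v \right)} = \left(- \frac{21}{5} - 2\right) \left(3 + v\right) = - \frac{31 \left(3 + v\right)}{5} = - \frac{93}{5} - \frac{31 v}{5}$)
$- 31 L{\left(D{\left(U{\left(0,-2 \right)} \right)} \right)} + 70 = - 31 \left(- \frac{93}{5} - - \frac{217}{5}\right) + 70 = - 31 \left(- \frac{93}{5} + \frac{217}{5}\right) + 70 = \left(-31\right) \frac{124}{5} + 70 = - \frac{3844}{5} + 70 = - \frac{3494}{5}$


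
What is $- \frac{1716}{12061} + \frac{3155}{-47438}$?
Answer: $- \frac{119456063}{572149718} \approx -0.20878$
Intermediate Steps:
$- \frac{1716}{12061} + \frac{3155}{-47438} = \left(-1716\right) \frac{1}{12061} + 3155 \left(- \frac{1}{47438}\right) = - \frac{1716}{12061} - \frac{3155}{47438} = - \frac{119456063}{572149718}$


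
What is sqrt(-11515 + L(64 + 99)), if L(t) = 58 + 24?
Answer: I*sqrt(11433) ≈ 106.93*I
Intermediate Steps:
L(t) = 82
sqrt(-11515 + L(64 + 99)) = sqrt(-11515 + 82) = sqrt(-11433) = I*sqrt(11433)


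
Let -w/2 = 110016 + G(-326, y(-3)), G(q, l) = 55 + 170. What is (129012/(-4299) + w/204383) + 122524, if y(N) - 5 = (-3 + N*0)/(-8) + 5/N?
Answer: 35875826680398/292880839 ≈ 1.2249e+5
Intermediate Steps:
y(N) = 43/8 + 5/N (y(N) = 5 + ((-3 + N*0)/(-8) + 5/N) = 5 + ((-3 + 0)*(-1/8) + 5/N) = 5 + (-3*(-1/8) + 5/N) = 5 + (3/8 + 5/N) = 43/8 + 5/N)
G(q, l) = 225
w = -220482 (w = -2*(110016 + 225) = -2*110241 = -220482)
(129012/(-4299) + w/204383) + 122524 = (129012/(-4299) - 220482/204383) + 122524 = (129012*(-1/4299) - 220482*1/204383) + 122524 = (-43004/1433 - 220482/204383) + 122524 = -9105237238/292880839 + 122524 = 35875826680398/292880839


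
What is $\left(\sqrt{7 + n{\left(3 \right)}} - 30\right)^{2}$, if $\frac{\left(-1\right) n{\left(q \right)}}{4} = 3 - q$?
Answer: $\left(30 - \sqrt{7}\right)^{2} \approx 748.25$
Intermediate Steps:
$n{\left(q \right)} = -12 + 4 q$ ($n{\left(q \right)} = - 4 \left(3 - q\right) = -12 + 4 q$)
$\left(\sqrt{7 + n{\left(3 \right)}} - 30\right)^{2} = \left(\sqrt{7 + \left(-12 + 4 \cdot 3\right)} - 30\right)^{2} = \left(\sqrt{7 + \left(-12 + 12\right)} - 30\right)^{2} = \left(\sqrt{7 + 0} - 30\right)^{2} = \left(\sqrt{7} - 30\right)^{2} = \left(-30 + \sqrt{7}\right)^{2}$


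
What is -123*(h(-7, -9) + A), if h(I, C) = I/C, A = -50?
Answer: 18163/3 ≈ 6054.3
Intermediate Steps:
-123*(h(-7, -9) + A) = -123*(-7/(-9) - 50) = -123*(-7*(-⅑) - 50) = -123*(7/9 - 50) = -123*(-443/9) = 18163/3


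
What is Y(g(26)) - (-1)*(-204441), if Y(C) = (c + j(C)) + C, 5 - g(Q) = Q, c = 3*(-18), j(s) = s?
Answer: -204537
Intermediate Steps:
c = -54
g(Q) = 5 - Q
Y(C) = -54 + 2*C (Y(C) = (-54 + C) + C = -54 + 2*C)
Y(g(26)) - (-1)*(-204441) = (-54 + 2*(5 - 1*26)) - (-1)*(-204441) = (-54 + 2*(5 - 26)) - 1*204441 = (-54 + 2*(-21)) - 204441 = (-54 - 42) - 204441 = -96 - 204441 = -204537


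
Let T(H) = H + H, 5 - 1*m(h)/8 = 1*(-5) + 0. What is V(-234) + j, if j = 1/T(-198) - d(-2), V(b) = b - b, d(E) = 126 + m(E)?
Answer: -81577/396 ≈ -206.00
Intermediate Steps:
m(h) = 80 (m(h) = 40 - 8*(1*(-5) + 0) = 40 - 8*(-5 + 0) = 40 - 8*(-5) = 40 + 40 = 80)
T(H) = 2*H
d(E) = 206 (d(E) = 126 + 80 = 206)
V(b) = 0
j = -81577/396 (j = 1/(2*(-198)) - 1*206 = 1/(-396) - 206 = -1/396 - 206 = -81577/396 ≈ -206.00)
V(-234) + j = 0 - 81577/396 = -81577/396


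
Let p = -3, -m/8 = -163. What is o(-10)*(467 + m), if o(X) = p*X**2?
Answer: -531300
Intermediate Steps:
m = 1304 (m = -8*(-163) = 1304)
o(X) = -3*X**2
o(-10)*(467 + m) = (-3*(-10)**2)*(467 + 1304) = -3*100*1771 = -300*1771 = -531300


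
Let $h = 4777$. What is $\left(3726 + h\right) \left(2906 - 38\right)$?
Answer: $24386604$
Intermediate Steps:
$\left(3726 + h\right) \left(2906 - 38\right) = \left(3726 + 4777\right) \left(2906 - 38\right) = 8503 \cdot 2868 = 24386604$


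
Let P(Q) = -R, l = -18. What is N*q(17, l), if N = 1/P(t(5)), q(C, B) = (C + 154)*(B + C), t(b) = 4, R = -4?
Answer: -171/4 ≈ -42.750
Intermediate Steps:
P(Q) = 4 (P(Q) = -1*(-4) = 4)
q(C, B) = (154 + C)*(B + C)
N = 1/4 ≈ 0.25000
N*q(17, l) = (17**2 + 154*(-18) + 154*17 - 18*17)/4 = (289 - 2772 + 2618 - 306)/4 = (1/4)*(-171) = -171/4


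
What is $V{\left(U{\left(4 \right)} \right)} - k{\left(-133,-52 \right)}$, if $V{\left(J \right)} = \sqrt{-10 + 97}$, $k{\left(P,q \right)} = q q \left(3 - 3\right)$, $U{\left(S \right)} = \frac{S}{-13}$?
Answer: $\sqrt{87} \approx 9.3274$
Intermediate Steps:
$U{\left(S \right)} = - \frac{S}{13}$ ($U{\left(S \right)} = S \left(- \frac{1}{13}\right) = - \frac{S}{13}$)
$k{\left(P,q \right)} = 0$ ($k{\left(P,q \right)} = q^{2} \cdot 0 = 0$)
$V{\left(J \right)} = \sqrt{87}$
$V{\left(U{\left(4 \right)} \right)} - k{\left(-133,-52 \right)} = \sqrt{87} - 0 = \sqrt{87} + 0 = \sqrt{87}$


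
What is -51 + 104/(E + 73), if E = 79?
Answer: -956/19 ≈ -50.316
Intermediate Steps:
-51 + 104/(E + 73) = -51 + 104/(79 + 73) = -51 + 104/152 = -51 + 104*(1/152) = -51 + 13/19 = -956/19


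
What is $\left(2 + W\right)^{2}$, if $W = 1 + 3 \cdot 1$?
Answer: $36$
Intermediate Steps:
$W = 4$ ($W = 1 + 3 = 4$)
$\left(2 + W\right)^{2} = \left(2 + 4\right)^{2} = 6^{2} = 36$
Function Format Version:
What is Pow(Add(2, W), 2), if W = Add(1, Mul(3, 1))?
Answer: 36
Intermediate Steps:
W = 4 (W = Add(1, 3) = 4)
Pow(Add(2, W), 2) = Pow(Add(2, 4), 2) = Pow(6, 2) = 36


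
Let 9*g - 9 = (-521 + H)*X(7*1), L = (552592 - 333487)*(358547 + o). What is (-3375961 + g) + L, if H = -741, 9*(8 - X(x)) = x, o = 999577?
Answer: 24103038945830/81 ≈ 2.9757e+11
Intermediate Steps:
X(x) = 8 - x/9
L = 297571759020 (L = (552592 - 333487)*(358547 + 999577) = 219105*1358124 = 297571759020)
g = -81949/81 (g = 1 + ((-521 - 741)*(8 - 7/9))/9 = 1 + (-1262*(8 - 1/9*7))/9 = 1 + (-1262*(8 - 7/9))/9 = 1 + (-1262*65/9)/9 = 1 + (1/9)*(-82030/9) = 1 - 82030/81 = -81949/81 ≈ -1011.7)
(-3375961 + g) + L = (-3375961 - 81949/81) + 297571759020 = -273534790/81 + 297571759020 = 24103038945830/81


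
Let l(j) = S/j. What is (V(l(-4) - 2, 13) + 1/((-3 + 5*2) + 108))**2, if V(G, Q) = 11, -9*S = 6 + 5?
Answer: 1602756/13225 ≈ 121.19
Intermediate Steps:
S = -11/9 (S = -(6 + 5)/9 = -1/9*11 = -11/9 ≈ -1.2222)
l(j) = -11/(9*j)
(V(l(-4) - 2, 13) + 1/((-3 + 5*2) + 108))**2 = (11 + 1/((-3 + 5*2) + 108))**2 = (11 + 1/((-3 + 10) + 108))**2 = (11 + 1/(7 + 108))**2 = (11 + 1/115)**2 = (1266/115)**2 = 1602756/13225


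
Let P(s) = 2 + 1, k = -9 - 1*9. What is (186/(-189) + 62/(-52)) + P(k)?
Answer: 1349/1638 ≈ 0.82357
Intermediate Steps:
k = -18 (k = -9 - 9 = -18)
P(s) = 3
(186/(-189) + 62/(-52)) + P(k) = (186/(-189) + 62/(-52)) + 3 = (186*(-1/189) + 62*(-1/52)) + 3 = (-62/63 - 31/26) + 3 = -3565/1638 + 3 = 1349/1638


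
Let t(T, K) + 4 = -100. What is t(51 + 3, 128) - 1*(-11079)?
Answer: 10975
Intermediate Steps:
t(T, K) = -104 (t(T, K) = -4 - 100 = -104)
t(51 + 3, 128) - 1*(-11079) = -104 - 1*(-11079) = -104 + 11079 = 10975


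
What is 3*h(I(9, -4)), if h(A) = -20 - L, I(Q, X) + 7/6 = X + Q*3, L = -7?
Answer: -39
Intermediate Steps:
I(Q, X) = -7/6 + X + 3*Q (I(Q, X) = -7/6 + (X + Q*3) = -7/6 + (X + 3*Q) = -7/6 + X + 3*Q)
h(A) = -13 (h(A) = -20 - 1*(-7) = -20 + 7 = -13)
3*h(I(9, -4)) = 3*(-13) = -39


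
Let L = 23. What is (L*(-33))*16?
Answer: -12144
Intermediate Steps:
(L*(-33))*16 = (23*(-33))*16 = -759*16 = -12144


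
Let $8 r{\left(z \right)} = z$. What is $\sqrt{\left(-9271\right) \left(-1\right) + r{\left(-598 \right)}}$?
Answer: $\frac{\sqrt{36785}}{2} \approx 95.897$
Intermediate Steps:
$r{\left(z \right)} = \frac{z}{8}$
$\sqrt{\left(-9271\right) \left(-1\right) + r{\left(-598 \right)}} = \sqrt{\left(-9271\right) \left(-1\right) + \frac{1}{8} \left(-598\right)} = \sqrt{9271 - \frac{299}{4}} = \sqrt{\frac{36785}{4}} = \frac{\sqrt{36785}}{2}$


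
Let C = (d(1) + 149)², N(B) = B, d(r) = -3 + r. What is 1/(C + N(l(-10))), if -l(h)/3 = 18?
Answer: 1/21555 ≈ 4.6393e-5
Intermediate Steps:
l(h) = -54 (l(h) = -3*18 = -54)
C = 21609 (C = ((-3 + 1) + 149)² = (-2 + 149)² = 147² = 21609)
1/(C + N(l(-10))) = 1/(21609 - 54) = 1/21555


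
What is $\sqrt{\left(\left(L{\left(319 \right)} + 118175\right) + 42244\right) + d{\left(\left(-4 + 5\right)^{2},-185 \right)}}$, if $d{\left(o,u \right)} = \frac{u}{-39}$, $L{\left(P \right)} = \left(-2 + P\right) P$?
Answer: $\frac{\sqrt{397812597}}{39} \approx 511.42$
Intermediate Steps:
$L{\left(P \right)} = P \left(-2 + P\right)$
$d{\left(o,u \right)} = - \frac{u}{39}$ ($d{\left(o,u \right)} = u \left(- \frac{1}{39}\right) = - \frac{u}{39}$)
$\sqrt{\left(\left(L{\left(319 \right)} + 118175\right) + 42244\right) + d{\left(\left(-4 + 5\right)^{2},-185 \right)}} = \sqrt{\left(\left(319 \left(-2 + 319\right) + 118175\right) + 42244\right) - - \frac{185}{39}} = \sqrt{\left(\left(319 \cdot 317 + 118175\right) + 42244\right) + \frac{185}{39}} = \sqrt{\left(\left(101123 + 118175\right) + 42244\right) + \frac{185}{39}} = \sqrt{\left(219298 + 42244\right) + \frac{185}{39}} = \sqrt{261542 + \frac{185}{39}} = \sqrt{\frac{10200323}{39}} = \frac{\sqrt{397812597}}{39}$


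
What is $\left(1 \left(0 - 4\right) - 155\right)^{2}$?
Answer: $25281$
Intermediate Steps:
$\left(1 \left(0 - 4\right) - 155\right)^{2} = \left(1 \left(-4\right) - 155\right)^{2} = \left(-4 - 155\right)^{2} = \left(-159\right)^{2} = 25281$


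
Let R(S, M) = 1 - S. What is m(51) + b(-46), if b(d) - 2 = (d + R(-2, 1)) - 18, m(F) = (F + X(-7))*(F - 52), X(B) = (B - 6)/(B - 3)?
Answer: -1113/10 ≈ -111.30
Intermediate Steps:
X(B) = (-6 + B)/(-3 + B)
m(F) = (-52 + F)*(13/10 + F) (m(F) = (F + (-6 - 7)/(-3 - 7))*(F - 52) = (F - 13/(-10))*(-52 + F) = (F - ⅒*(-13))*(-52 + F) = (F + 13/10)*(-52 + F) = (13/10 + F)*(-52 + F) = (-52 + F)*(13/10 + F))
b(d) = -13 + d (b(d) = 2 + ((d + (1 - 1*(-2))) - 18) = 2 + ((d + (1 + 2)) - 18) = 2 + ((d + 3) - 18) = 2 + ((3 + d) - 18) = 2 + (-15 + d) = -13 + d)
m(51) + b(-46) = (-338/5 + 51² - 507/10*51) + (-13 - 46) = (-338/5 + 2601 - 25857/10) - 59 = -523/10 - 59 = -1113/10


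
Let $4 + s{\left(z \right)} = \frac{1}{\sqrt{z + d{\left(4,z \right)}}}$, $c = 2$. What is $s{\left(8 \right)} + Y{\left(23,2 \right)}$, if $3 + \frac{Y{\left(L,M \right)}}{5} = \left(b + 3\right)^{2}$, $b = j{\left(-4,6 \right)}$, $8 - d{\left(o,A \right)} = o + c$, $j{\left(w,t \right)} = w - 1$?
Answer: $1 + \frac{\sqrt{10}}{10} \approx 1.3162$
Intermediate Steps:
$j{\left(w,t \right)} = -1 + w$ ($j{\left(w,t \right)} = w - 1 = -1 + w$)
$d{\left(o,A \right)} = 6 - o$ ($d{\left(o,A \right)} = 8 - \left(o + 2\right) = 8 - \left(2 + o\right) = 6 - o$)
$b = -5$ ($b = -1 - 4 = -5$)
$Y{\left(L,M \right)} = 5$ ($Y{\left(L,M \right)} = -15 + 5 \left(-5 + 3\right)^{2} = -15 + 5 \left(-2\right)^{2} = -15 + 5 \cdot 4 = -15 + 20 = 5$)
$s{\left(z \right)} = -4 + \frac{1}{\sqrt{2 + z}}$ ($s{\left(z \right)} = -4 + \frac{1}{\sqrt{z + \left(6 - 4\right)}} = -4 + \frac{1}{\sqrt{z + 2}} = -4 + \frac{1}{\sqrt{2 + z}}$)
$s{\left(8 \right)} + Y{\left(23,2 \right)} = \left(-4 + \frac{1}{\sqrt{2 + 8}}\right) + 5 = \left(-4 + \frac{1}{\sqrt{10}}\right) + 5 = \left(-4 + \frac{\sqrt{10}}{10}\right) + 5 = 1 + \frac{\sqrt{10}}{10}$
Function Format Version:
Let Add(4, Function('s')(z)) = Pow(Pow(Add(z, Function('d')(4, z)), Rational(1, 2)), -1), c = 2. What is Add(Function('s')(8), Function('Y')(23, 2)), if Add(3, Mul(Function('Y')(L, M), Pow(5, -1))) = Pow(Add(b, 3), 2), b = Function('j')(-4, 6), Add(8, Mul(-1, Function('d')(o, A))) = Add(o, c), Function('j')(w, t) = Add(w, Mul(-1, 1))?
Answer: Add(1, Mul(Rational(1, 10), Pow(10, Rational(1, 2)))) ≈ 1.3162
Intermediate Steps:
Function('j')(w, t) = Add(-1, w) (Function('j')(w, t) = Add(w, -1) = Add(-1, w))
Function('d')(o, A) = Add(6, Mul(-1, o)) (Function('d')(o, A) = Add(8, Mul(-1, Add(o, 2))) = Add(8, Mul(-1, Add(2, o))) = Add(8, Add(-2, Mul(-1, o))) = Add(6, Mul(-1, o)))
b = -5 (b = Add(-1, -4) = -5)
Function('Y')(L, M) = 5 (Function('Y')(L, M) = Add(-15, Mul(5, Pow(Add(-5, 3), 2))) = Add(-15, Mul(5, Pow(-2, 2))) = Add(-15, Mul(5, 4)) = Add(-15, 20) = 5)
Function('s')(z) = Add(-4, Pow(Add(2, z), Rational(-1, 2))) (Function('s')(z) = Add(-4, Pow(Pow(Add(z, Add(6, Mul(-1, 4))), Rational(1, 2)), -1)) = Add(-4, Pow(Pow(Add(z, Add(6, -4)), Rational(1, 2)), -1)) = Add(-4, Pow(Pow(Add(z, 2), Rational(1, 2)), -1)) = Add(-4, Pow(Pow(Add(2, z), Rational(1, 2)), -1)) = Add(-4, Pow(Add(2, z), Rational(-1, 2))))
Add(Function('s')(8), Function('Y')(23, 2)) = Add(Add(-4, Pow(Add(2, 8), Rational(-1, 2))), 5) = Add(Add(-4, Pow(10, Rational(-1, 2))), 5) = Add(Add(-4, Mul(Rational(1, 10), Pow(10, Rational(1, 2)))), 5) = Add(1, Mul(Rational(1, 10), Pow(10, Rational(1, 2))))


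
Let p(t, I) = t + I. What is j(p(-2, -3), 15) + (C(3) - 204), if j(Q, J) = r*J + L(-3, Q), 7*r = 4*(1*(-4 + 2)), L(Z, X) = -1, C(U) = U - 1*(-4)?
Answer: -1506/7 ≈ -215.14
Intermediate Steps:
C(U) = 4 + U (C(U) = U + 4 = 4 + U)
r = -8/7 (r = (4*(1*(-4 + 2)))/7 = (4*(1*(-2)))/7 = (4*(-2))/7 = (⅐)*(-8) = -8/7 ≈ -1.1429)
p(t, I) = I + t
j(Q, J) = -1 - 8*J/7 (j(Q, J) = -8*J/7 - 1 = -1 - 8*J/7)
j(p(-2, -3), 15) + (C(3) - 204) = (-1 - 8/7*15) + ((4 + 3) - 204) = (-1 - 120/7) + (7 - 204) = -127/7 - 197 = -1506/7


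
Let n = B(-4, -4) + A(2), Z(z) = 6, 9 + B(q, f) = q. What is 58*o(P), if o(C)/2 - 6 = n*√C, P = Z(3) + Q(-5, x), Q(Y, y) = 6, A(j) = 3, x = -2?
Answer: 696 - 2320*√3 ≈ -3322.4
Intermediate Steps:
B(q, f) = -9 + q
P = 12 (P = 6 + 6 = 12)
n = -10 (n = (-9 - 4) + 3 = -13 + 3 = -10)
o(C) = 12 - 20*√C (o(C) = 12 + 2*(-10*√C) = 12 - 20*√C)
58*o(P) = 58*(12 - 40*√3) = 696 - 2320*√3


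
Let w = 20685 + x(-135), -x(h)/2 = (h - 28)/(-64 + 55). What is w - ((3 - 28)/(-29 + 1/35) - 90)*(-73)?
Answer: 43019267/3042 ≈ 14142.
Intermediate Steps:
x(h) = -56/9 + 2*h/9 (x(h) = -2*(h - 28)/(-64 + 55) = -2*(-28 + h)/(-9) = -2*(-28 + h)*(-1)/9 = -2*(28/9 - h/9) = -56/9 + 2*h/9)
w = 185839/9 (w = 20685 + (-56/9 + (2/9)*(-135)) = 20685 + (-56/9 - 30) = 20685 - 326/9 = 185839/9 ≈ 20649.)
w - ((3 - 28)/(-29 + 1/35) - 90)*(-73) = 185839/9 - ((3 - 28)/(-29 + 1/35) - 90)*(-73) = 185839/9 - (-25/(-29 + 1/35) - 90)*(-73) = 185839/9 - (-25/(-1014/35) - 90)*(-73) = 185839/9 - (-25*(-35/1014) - 90)*(-73) = 185839/9 - (875/1014 - 90)*(-73) = 185839/9 - (-90385)*(-73)/1014 = 185839/9 - 1*6598105/1014 = 185839/9 - 6598105/1014 = 43019267/3042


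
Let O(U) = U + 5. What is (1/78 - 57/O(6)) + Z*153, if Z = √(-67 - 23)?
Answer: -4435/858 + 459*I*√10 ≈ -5.169 + 1451.5*I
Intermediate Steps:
Z = 3*I*√10 (Z = √(-90) = 3*I*√10 ≈ 9.4868*I)
O(U) = 5 + U
(1/78 - 57/O(6)) + Z*153 = (1/78 - 57/(5 + 6)) + (3*I*√10)*153 = (1*(1/78) - 57/11) + 459*I*√10 = (1/78 - 57*1/11) + 459*I*√10 = (1/78 - 57/11) + 459*I*√10 = -4435/858 + 459*I*√10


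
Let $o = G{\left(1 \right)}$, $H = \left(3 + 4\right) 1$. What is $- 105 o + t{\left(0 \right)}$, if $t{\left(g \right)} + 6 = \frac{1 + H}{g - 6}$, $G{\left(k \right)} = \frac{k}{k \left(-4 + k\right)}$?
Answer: $\frac{83}{3} \approx 27.667$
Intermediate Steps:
$H = 7$ ($H = 7 \cdot 1 = 7$)
$G{\left(k \right)} = \frac{1}{-4 + k}$ ($G{\left(k \right)} = k \frac{1}{k \left(-4 + k\right)} = \frac{1}{-4 + k}$)
$o = - \frac{1}{3}$ ($o = \frac{1}{-4 + 1} = \frac{1}{-3} = - \frac{1}{3} \approx -0.33333$)
$t{\left(g \right)} = -6 + \frac{8}{-6 + g}$ ($t{\left(g \right)} = -6 + \frac{1 + 7}{g - 6} = -6 + \frac{8}{-6 + g}$)
$- 105 o + t{\left(0 \right)} = \left(-105\right) \left(- \frac{1}{3}\right) + \frac{2 \left(22 - 0\right)}{-6 + 0} = 35 + \frac{2 \left(22 + 0\right)}{-6} = 35 + 2 \left(- \frac{1}{6}\right) 22 = 35 - \frac{22}{3} = \frac{83}{3}$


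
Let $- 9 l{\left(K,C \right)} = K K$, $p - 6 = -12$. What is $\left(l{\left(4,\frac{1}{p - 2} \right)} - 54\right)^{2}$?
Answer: $\frac{252004}{81} \approx 3111.2$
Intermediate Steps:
$p = -6$ ($p = 6 - 12 = -6$)
$l{\left(K,C \right)} = - \frac{K^{2}}{9}$ ($l{\left(K,C \right)} = - \frac{K K}{9} = - \frac{K^{2}}{9}$)
$\left(l{\left(4,\frac{1}{p - 2} \right)} - 54\right)^{2} = \left(- \frac{4^{2}}{9} - 54\right)^{2} = \left(\left(- \frac{1}{9}\right) 16 - 54\right)^{2} = \left(- \frac{16}{9} - 54\right)^{2} = \left(- \frac{502}{9}\right)^{2} = \frac{252004}{81}$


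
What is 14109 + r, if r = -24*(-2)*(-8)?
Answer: 13725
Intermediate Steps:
r = -384 (r = 48*(-8) = -384)
14109 + r = 14109 - 384 = 13725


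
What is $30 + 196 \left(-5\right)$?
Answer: $-950$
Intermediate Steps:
$30 + 196 \left(-5\right) = 30 - 980 = -950$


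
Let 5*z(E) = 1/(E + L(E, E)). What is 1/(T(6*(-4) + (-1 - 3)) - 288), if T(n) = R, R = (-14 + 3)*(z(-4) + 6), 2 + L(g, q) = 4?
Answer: -10/3529 ≈ -0.0028337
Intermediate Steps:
L(g, q) = 2 (L(g, q) = -2 + 4 = 2)
z(E) = 1/(5*(2 + E)) (z(E) = 1/(5*(E + 2)) = 1/(5*(2 + E)))
R = -649/10 (R = (-14 + 3)*(1/(5*(2 - 4)) + 6) = -11*((⅕)/(-2) + 6) = -11*((⅕)*(-½) + 6) = -11*(-⅒ + 6) = -11*59/10 = -649/10 ≈ -64.900)
T(n) = -649/10
1/(T(6*(-4) + (-1 - 3)) - 288) = 1/(-649/10 - 288) = 1/(-3529/10) = -10/3529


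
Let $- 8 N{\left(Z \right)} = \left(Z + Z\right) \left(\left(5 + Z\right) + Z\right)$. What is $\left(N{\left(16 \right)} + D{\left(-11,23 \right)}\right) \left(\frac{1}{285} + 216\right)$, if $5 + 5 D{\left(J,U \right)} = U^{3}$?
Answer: $\frac{703149742}{1425} \approx 4.9344 \cdot 10^{5}$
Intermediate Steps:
$D{\left(J,U \right)} = -1 + \frac{U^{3}}{5}$
$N{\left(Z \right)} = - \frac{Z \left(5 + 2 Z\right)}{4}$ ($N{\left(Z \right)} = - \frac{\left(Z + Z\right) \left(\left(5 + Z\right) + Z\right)}{8} = - \frac{2 Z \left(5 + 2 Z\right)}{8} = - \frac{Z \left(5 + 2 Z\right)}{4}$)
$\left(N{\left(16 \right)} + D{\left(-11,23 \right)}\right) \left(\frac{1}{285} + 216\right) = \left(\left(- \frac{1}{4}\right) 16 \left(5 + 2 \cdot 16\right) - \left(1 - \frac{23^{3}}{5}\right)\right) \left(\frac{1}{285} + 216\right) = \left(\left(- \frac{1}{4}\right) 16 \left(5 + 32\right) + \left(-1 + \frac{1}{5} \cdot 12167\right)\right) \left(\frac{1}{285} + 216\right) = \left(\left(- \frac{1}{4}\right) 16 \cdot 37 + \left(-1 + \frac{12167}{5}\right)\right) \frac{61561}{285} = \left(-148 + \frac{12162}{5}\right) \frac{61561}{285} = \frac{11422}{5} \cdot \frac{61561}{285} = \frac{703149742}{1425}$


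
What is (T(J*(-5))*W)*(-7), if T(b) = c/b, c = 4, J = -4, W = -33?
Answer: 231/5 ≈ 46.200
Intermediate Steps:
T(b) = 4/b
(T(J*(-5))*W)*(-7) = ((4/((-4*(-5))))*(-33))*(-7) = ((4/20)*(-33))*(-7) = ((4*(1/20))*(-33))*(-7) = ((⅕)*(-33))*(-7) = -33/5*(-7) = 231/5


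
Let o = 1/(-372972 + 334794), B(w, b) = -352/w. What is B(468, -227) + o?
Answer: -373309/496314 ≈ -0.75216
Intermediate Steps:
o = -1/38178 (o = 1/(-38178) = -1/38178 ≈ -2.6193e-5)
B(468, -227) + o = -352/468 - 1/38178 = -352*1/468 - 1/38178 = -88/117 - 1/38178 = -373309/496314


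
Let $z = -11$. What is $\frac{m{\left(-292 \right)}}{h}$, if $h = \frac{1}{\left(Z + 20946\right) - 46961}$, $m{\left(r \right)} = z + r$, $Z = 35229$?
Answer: $-2791842$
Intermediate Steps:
$m{\left(r \right)} = -11 + r$
$h = \frac{1}{9214}$ ($h = \frac{1}{\left(35229 + 20946\right) - 46961} = \frac{1}{56175 - 46961} = \frac{1}{9214} \approx 0.00010853$)
$\frac{m{\left(-292 \right)}}{h} = \left(-11 - 292\right) \frac{1}{\frac{1}{9214}} = \left(-303\right) 9214 = -2791842$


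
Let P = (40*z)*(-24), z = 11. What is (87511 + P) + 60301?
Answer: 137252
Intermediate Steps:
P = -10560 (P = (40*11)*(-24) = 440*(-24) = -10560)
(87511 + P) + 60301 = (87511 - 10560) + 60301 = 76951 + 60301 = 137252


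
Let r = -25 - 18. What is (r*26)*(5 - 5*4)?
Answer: 16770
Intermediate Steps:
r = -43
(r*26)*(5 - 5*4) = (-43*26)*(5 - 5*4) = -1118*(5 - 20) = -1118*(-15) = 16770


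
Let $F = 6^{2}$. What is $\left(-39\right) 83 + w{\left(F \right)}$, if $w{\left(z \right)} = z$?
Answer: $-3201$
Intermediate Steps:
$F = 36$
$\left(-39\right) 83 + w{\left(F \right)} = \left(-39\right) 83 + 36 = -3237 + 36 = -3201$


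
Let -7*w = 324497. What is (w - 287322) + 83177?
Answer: -1753512/7 ≈ -2.5050e+5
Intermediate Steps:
w = -324497/7 (w = -1/7*324497 = -324497/7 ≈ -46357.)
(w - 287322) + 83177 = (-324497/7 - 287322) + 83177 = -2335751/7 + 83177 = -1753512/7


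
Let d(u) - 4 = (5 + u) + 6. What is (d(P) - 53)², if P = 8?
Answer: 900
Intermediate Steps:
d(u) = 15 + u (d(u) = 4 + ((5 + u) + 6) = 4 + (11 + u) = 15 + u)
(d(P) - 53)² = ((15 + 8) - 53)² = (23 - 53)² = (-30)² = 900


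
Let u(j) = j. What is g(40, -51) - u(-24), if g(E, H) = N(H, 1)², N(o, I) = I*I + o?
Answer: 2524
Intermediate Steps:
N(o, I) = o + I² (N(o, I) = I² + o = o + I²)
g(E, H) = (1 + H)² (g(E, H) = (H + 1²)² = (H + 1)² = (1 + H)²)
g(40, -51) - u(-24) = (1 - 51)² - 1*(-24) = (-50)² + 24 = 2500 + 24 = 2524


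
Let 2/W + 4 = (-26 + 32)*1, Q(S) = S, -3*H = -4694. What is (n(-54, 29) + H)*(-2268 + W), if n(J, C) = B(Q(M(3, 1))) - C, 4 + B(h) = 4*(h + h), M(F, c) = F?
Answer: -10580089/3 ≈ -3.5267e+6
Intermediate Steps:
H = 4694/3 (H = -1/3*(-4694) = 4694/3 ≈ 1564.7)
B(h) = -4 + 8*h (B(h) = -4 + 4*(h + h) = -4 + 4*(2*h) = -4 + 8*h)
n(J, C) = 20 - C (n(J, C) = (-4 + 8*3) - C = (-4 + 24) - C = 20 - C)
W = 1 (W = 2/(-4 + (-26 + 32)*1) = 2/(-4 + 6*1) = 2/(-4 + 6) = 2/2 = 2*(1/2) = 1)
(n(-54, 29) + H)*(-2268 + W) = ((20 - 1*29) + 4694/3)*(-2268 + 1) = ((20 - 29) + 4694/3)*(-2267) = (-9 + 4694/3)*(-2267) = (4667/3)*(-2267) = -10580089/3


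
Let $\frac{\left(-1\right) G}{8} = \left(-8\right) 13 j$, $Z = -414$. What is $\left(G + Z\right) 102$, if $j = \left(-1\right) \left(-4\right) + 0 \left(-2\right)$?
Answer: $297228$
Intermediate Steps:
$j = 4$ ($j = 4 + 0 = 4$)
$G = 3328$ ($G = - 8 \left(-8\right) 13 \cdot 4 = - 8 \left(\left(-104\right) 4\right) = \left(-8\right) \left(-416\right) = 3328$)
$\left(G + Z\right) 102 = \left(3328 - 414\right) 102 = 2914 \cdot 102 = 297228$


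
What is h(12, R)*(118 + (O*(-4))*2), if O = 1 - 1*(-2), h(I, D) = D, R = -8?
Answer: -752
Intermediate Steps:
O = 3 (O = 1 + 2 = 3)
h(12, R)*(118 + (O*(-4))*2) = -8*(118 + (3*(-4))*2) = -8*(118 - 12*2) = -8*(118 - 24) = -8*94 = -752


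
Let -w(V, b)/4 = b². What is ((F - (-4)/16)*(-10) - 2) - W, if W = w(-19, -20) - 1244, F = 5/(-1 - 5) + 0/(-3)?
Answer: 17087/6 ≈ 2847.8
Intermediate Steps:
F = -⅚ (F = 5/(-6) + 0*(-⅓) = 5*(-⅙) + 0 = -⅚ + 0 = -⅚ ≈ -0.83333)
w(V, b) = -4*b²
W = -2844 (W = -4*(-20)² - 1244 = -4*400 - 1244 = -1600 - 1244 = -2844)
((F - (-4)/16)*(-10) - 2) - W = ((-⅚ - (-4)/16)*(-10) - 2) - 1*(-2844) = ((-⅚ - (-4)/16)*(-10) - 2) + 2844 = ((-⅚ - 1*(-¼))*(-10) - 2) + 2844 = ((-⅚ + ¼)*(-10) - 2) + 2844 = (-7/12*(-10) - 2) + 2844 = (35/6 - 2) + 2844 = 23/6 + 2844 = 17087/6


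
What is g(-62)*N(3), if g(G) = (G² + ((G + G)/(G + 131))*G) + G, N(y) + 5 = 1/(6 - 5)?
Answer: -1074584/69 ≈ -15574.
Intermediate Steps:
N(y) = -4 (N(y) = -5 + 1/(6 - 5) = -5 + 1/1 = -5 + 1 = -4)
g(G) = G + G² + 2*G²/(131 + G) (g(G) = (G² + ((2*G)/(131 + G))*G) + G = (G² + (2*G/(131 + G))*G) + G = (G² + 2*G²/(131 + G)) + G = G + G² + 2*G²/(131 + G))
g(-62)*N(3) = -62*(131 + (-62)² + 134*(-62))/(131 - 62)*(-4) = -62*(131 + 3844 - 8308)/69*(-4) = -62*1/69*(-4333)*(-4) = (268646/69)*(-4) = -1074584/69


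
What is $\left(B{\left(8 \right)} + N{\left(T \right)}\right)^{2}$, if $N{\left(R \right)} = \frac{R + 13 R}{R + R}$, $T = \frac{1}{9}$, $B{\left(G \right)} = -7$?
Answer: $0$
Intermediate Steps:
$T = \frac{1}{9} \approx 0.11111$
$N{\left(R \right)} = 7$ ($N{\left(R \right)} = \frac{14 R}{2 R} = 14 R \frac{1}{2 R} = 7$)
$\left(B{\left(8 \right)} + N{\left(T \right)}\right)^{2} = \left(-7 + 7\right)^{2} = 0^{2} = 0$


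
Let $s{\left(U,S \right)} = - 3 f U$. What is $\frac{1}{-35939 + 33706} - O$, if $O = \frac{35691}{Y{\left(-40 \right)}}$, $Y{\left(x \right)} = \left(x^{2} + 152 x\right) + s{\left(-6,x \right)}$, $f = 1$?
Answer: $\frac{79693541}{9963646} \approx 7.9984$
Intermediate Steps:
$s{\left(U,S \right)} = - 3 U$ ($s{\left(U,S \right)} = \left(-3\right) 1 U = - 3 U$)
$Y{\left(x \right)} = 18 + x^{2} + 152 x$ ($Y{\left(x \right)} = \left(x^{2} + 152 x\right) - -18 = \left(x^{2} + 152 x\right) + 18 = 18 + x^{2} + 152 x$)
$O = - \frac{35691}{4462}$ ($O = \frac{35691}{18 + \left(-40\right)^{2} + 152 \left(-40\right)} = \frac{35691}{18 + 1600 - 6080} = \frac{35691}{-4462} = 35691 \left(- \frac{1}{4462}\right) = - \frac{35691}{4462} \approx -7.9989$)
$\frac{1}{-35939 + 33706} - O = \frac{1}{-35939 + 33706} - - \frac{35691}{4462} = \frac{1}{-2233} + \frac{35691}{4462} = - \frac{1}{2233} + \frac{35691}{4462} = \frac{79693541}{9963646}$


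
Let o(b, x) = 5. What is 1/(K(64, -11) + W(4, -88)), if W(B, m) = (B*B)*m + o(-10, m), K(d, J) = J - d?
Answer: -1/1478 ≈ -0.00067659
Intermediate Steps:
W(B, m) = 5 + m*B² (W(B, m) = (B*B)*m + 5 = B²*m + 5 = m*B² + 5 = 5 + m*B²)
1/(K(64, -11) + W(4, -88)) = 1/((-11 - 1*64) + (5 - 88*4²)) = 1/((-11 - 64) + (5 - 88*16)) = 1/(-75 + (5 - 1408)) = 1/(-75 - 1403) = 1/(-1478) = -1/1478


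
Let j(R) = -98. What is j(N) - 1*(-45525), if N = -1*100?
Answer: 45427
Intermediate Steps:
N = -100
j(N) - 1*(-45525) = -98 - 1*(-45525) = -98 + 45525 = 45427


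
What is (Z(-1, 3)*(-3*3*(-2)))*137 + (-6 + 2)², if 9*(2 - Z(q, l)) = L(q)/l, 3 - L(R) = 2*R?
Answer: 13474/3 ≈ 4491.3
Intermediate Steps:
L(R) = 3 - 2*R
Z(q, l) = 2 - (3 - 2*q)/(9*l)
(Z(-1, 3)*(-3*3*(-2)))*137 + (-6 + 2)² = (((⅑)*(-3 + 2*(-1) + 18*3)/3)*(-3*3*(-2)))*137 + (-6 + 2)² = (((⅑)*(⅓)*(-3 - 2 + 54))*(-9*(-2)))*137 + (-4)² = (((⅑)*(⅓)*49)*18)*137 + 16 = ((49/27)*18)*137 + 16 = (98/3)*137 + 16 = 13426/3 + 16 = 13474/3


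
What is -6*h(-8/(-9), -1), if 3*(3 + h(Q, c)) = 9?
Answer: 0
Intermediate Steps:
h(Q, c) = 0 (h(Q, c) = -3 + (1/3)*9 = -3 + 3 = 0)
-6*h(-8/(-9), -1) = -6*0 = 0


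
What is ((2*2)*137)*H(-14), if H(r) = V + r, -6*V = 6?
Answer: -8220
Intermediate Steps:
V = -1 (V = -⅙*6 = -1)
H(r) = -1 + r
((2*2)*137)*H(-14) = ((2*2)*137)*(-1 - 14) = (4*137)*(-15) = 548*(-15) = -8220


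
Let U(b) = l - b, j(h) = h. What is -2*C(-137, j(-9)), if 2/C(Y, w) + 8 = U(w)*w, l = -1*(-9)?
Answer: 2/85 ≈ 0.023529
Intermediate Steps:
l = 9
U(b) = 9 - b
C(Y, w) = 2/(-8 + w*(9 - w)) (C(Y, w) = 2/(-8 + (9 - w)*w) = 2/(-8 + w*(9 - w)))
-2*C(-137, j(-9)) = -(-4)/(8 - 9*(-9 - 9)) = -(-4)/(8 - 9*(-18)) = -(-4)/(8 + 162) = -(-4)/170 = -2*(-1/85) = 2/85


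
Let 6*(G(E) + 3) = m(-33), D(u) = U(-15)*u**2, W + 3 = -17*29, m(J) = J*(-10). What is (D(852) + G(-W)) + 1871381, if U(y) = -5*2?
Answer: -5387607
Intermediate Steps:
m(J) = -10*J
U(y) = -10
W = -496 (W = -3 - 17*29 = -3 - 493 = -496)
D(u) = -10*u**2
G(E) = 52 (G(E) = -3 + (-10*(-33))/6 = -3 + (1/6)*330 = -3 + 55 = 52)
(D(852) + G(-W)) + 1871381 = (-10*852**2 + 52) + 1871381 = (-10*725904 + 52) + 1871381 = (-7259040 + 52) + 1871381 = -7258988 + 1871381 = -5387607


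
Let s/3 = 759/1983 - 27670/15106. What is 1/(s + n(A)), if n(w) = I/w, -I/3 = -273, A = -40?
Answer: -199701320/4956967647 ≈ -0.040287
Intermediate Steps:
s = -21702078/4992533 (s = 3*(759/1983 - 27670/15106) = 3*(759*(1/1983) - 27670*1/15106) = 3*(253/661 - 13835/7553) = 3*(-7234026/4992533) = -21702078/4992533 ≈ -4.3469)
I = 819 (I = -3*(-273) = 819)
n(w) = 819/w
1/(s + n(A)) = 1/(-21702078/4992533 + 819/(-40)) = 1/(-21702078/4992533 + 819*(-1/40)) = 1/(-21702078/4992533 - 819/40) = 1/(-4956967647/199701320) = -199701320/4956967647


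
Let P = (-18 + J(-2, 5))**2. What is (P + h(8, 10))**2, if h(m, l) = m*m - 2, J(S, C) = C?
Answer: 53361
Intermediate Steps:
h(m, l) = -2 + m**2 (h(m, l) = m**2 - 2 = -2 + m**2)
P = 169 (P = (-18 + 5)**2 = (-13)**2 = 169)
(P + h(8, 10))**2 = (169 + (-2 + 8**2))**2 = (169 + (-2 + 64))**2 = (169 + 62)**2 = 231**2 = 53361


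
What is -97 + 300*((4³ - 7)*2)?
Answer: 34103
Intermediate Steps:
-97 + 300*((4³ - 7)*2) = -97 + 300*((64 - 7)*2) = -97 + 300*(57*2) = -97 + 300*114 = -97 + 34200 = 34103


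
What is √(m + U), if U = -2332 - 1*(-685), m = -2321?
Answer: 8*I*√62 ≈ 62.992*I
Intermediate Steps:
U = -1647 (U = -2332 + 685 = -1647)
√(m + U) = √(-2321 - 1647) = √(-3968) = 8*I*√62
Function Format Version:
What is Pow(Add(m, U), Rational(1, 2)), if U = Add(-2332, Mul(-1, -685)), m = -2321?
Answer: Mul(8, I, Pow(62, Rational(1, 2))) ≈ Mul(62.992, I)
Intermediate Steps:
U = -1647 (U = Add(-2332, 685) = -1647)
Pow(Add(m, U), Rational(1, 2)) = Pow(Add(-2321, -1647), Rational(1, 2)) = Pow(-3968, Rational(1, 2)) = Mul(8, I, Pow(62, Rational(1, 2)))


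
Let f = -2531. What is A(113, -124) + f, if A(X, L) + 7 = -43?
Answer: -2581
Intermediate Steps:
A(X, L) = -50 (A(X, L) = -7 - 43 = -50)
A(113, -124) + f = -50 - 2531 = -2581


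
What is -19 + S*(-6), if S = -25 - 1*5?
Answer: 161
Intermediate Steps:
S = -30 (S = -25 - 5 = -30)
-19 + S*(-6) = -19 - 30*(-6) = -19 + 180 = 161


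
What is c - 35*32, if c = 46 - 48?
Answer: -1122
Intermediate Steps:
c = -2
c - 35*32 = -2 - 35*32 = -2 - 1120 = -1122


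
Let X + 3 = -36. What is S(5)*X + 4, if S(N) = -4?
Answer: 160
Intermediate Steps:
X = -39 (X = -3 - 36 = -39)
S(5)*X + 4 = -4*(-39) + 4 = 156 + 4 = 160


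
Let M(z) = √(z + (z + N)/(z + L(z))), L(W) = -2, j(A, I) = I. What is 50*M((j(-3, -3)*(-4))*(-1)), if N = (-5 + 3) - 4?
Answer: 250*I*√21/7 ≈ 163.66*I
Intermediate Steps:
N = -6 (N = -2 - 4 = -6)
M(z) = √(z + (-6 + z)/(-2 + z)) (M(z) = √(z + (z - 6)/(z - 2)) = √(z + (-6 + z)/(-2 + z)))
50*M((j(-3, -3)*(-4))*(-1)) = 50*√((-6 + (-3*(-4)*(-1))² - (-3*(-4))*(-1))/(-2 - 3*(-4)*(-1))) = 50*√((-6 + (12*(-1))² - 12*(-1))/(-2 + 12*(-1))) = 50*√((-6 + (-12)² - 1*(-12))/(-2 - 12)) = 50*√((-6 + 144 + 12)/(-14)) = 50*√(-1/14*150) = 50*√(-75/7) = 50*(5*I*√21/7) = 250*I*√21/7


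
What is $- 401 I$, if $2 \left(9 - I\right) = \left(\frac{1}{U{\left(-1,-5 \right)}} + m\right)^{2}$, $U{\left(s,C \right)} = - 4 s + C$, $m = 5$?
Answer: $-401$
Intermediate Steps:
$U{\left(s,C \right)} = C - 4 s$
$I = 1$ ($I = 9 - \frac{\left(\frac{1}{-5 - -4} + 5\right)^{2}}{2} = 9 - \frac{\left(\frac{1}{-5 + 4} + 5\right)^{2}}{2} = 9 - \frac{\left(\frac{1}{-1} + 5\right)^{2}}{2} = 9 - \frac{\left(-1 + 5\right)^{2}}{2} = 9 - \frac{4^{2}}{2} = 9 - 8 = 1$)
$- 401 I = \left(-401\right) 1 = -401$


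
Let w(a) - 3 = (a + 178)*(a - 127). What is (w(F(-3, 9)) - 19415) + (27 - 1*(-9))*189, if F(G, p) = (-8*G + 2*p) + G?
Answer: -31704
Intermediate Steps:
F(G, p) = -7*G + 2*p
w(a) = 3 + (-127 + a)*(178 + a) (w(a) = 3 + (a + 178)*(a - 127) = 3 + (178 + a)*(-127 + a) = 3 + (-127 + a)*(178 + a))
(w(F(-3, 9)) - 19415) + (27 - 1*(-9))*189 = ((-22603 + (-7*(-3) + 2*9)**2 + 51*(-7*(-3) + 2*9)) - 19415) + (27 - 1*(-9))*189 = ((-22603 + (21 + 18)**2 + 51*(21 + 18)) - 19415) + (27 + 9)*189 = ((-22603 + 39**2 + 51*39) - 19415) + 36*189 = ((-22603 + 1521 + 1989) - 19415) + 6804 = (-19093 - 19415) + 6804 = -38508 + 6804 = -31704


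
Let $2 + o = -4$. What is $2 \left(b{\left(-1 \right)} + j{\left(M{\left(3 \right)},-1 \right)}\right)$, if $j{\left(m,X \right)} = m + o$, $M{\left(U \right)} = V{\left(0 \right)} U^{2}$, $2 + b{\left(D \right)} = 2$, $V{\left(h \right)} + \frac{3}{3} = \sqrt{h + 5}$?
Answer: $-30 + 18 \sqrt{5} \approx 10.249$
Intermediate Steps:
$o = -6$ ($o = -2 - 4 = -6$)
$V{\left(h \right)} = -1 + \sqrt{5 + h}$ ($V{\left(h \right)} = -1 + \sqrt{h + 5} = -1 + \sqrt{5 + h}$)
$b{\left(D \right)} = 0$ ($b{\left(D \right)} = -2 + 2 = 0$)
$M{\left(U \right)} = U^{2} \left(-1 + \sqrt{5}\right)$ ($M{\left(U \right)} = \left(-1 + \sqrt{5 + 0}\right) U^{2} = \left(-1 + \sqrt{5}\right) U^{2} = U^{2} \left(-1 + \sqrt{5}\right)$)
$j{\left(m,X \right)} = -6 + m$ ($j{\left(m,X \right)} = m - 6 = -6 + m$)
$2 \left(b{\left(-1 \right)} + j{\left(M{\left(3 \right)},-1 \right)}\right) = 2 \left(0 - \left(6 - 3^{2} \left(-1 + \sqrt{5}\right)\right)\right) = 2 \left(0 - \left(6 - 9 \left(-1 + \sqrt{5}\right)\right)\right) = 2 \left(0 - \left(15 - 9 \sqrt{5}\right)\right) = 2 \left(-15 + 9 \sqrt{5}\right) = -30 + 18 \sqrt{5}$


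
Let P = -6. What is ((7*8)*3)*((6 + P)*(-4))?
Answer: 0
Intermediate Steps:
((7*8)*3)*((6 + P)*(-4)) = ((7*8)*3)*((6 - 6)*(-4)) = (56*3)*(0*(-4)) = 168*0 = 0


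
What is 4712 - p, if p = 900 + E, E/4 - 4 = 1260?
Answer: -1244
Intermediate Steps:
E = 5056 (E = 16 + 4*1260 = 16 + 5040 = 5056)
p = 5956 (p = 900 + 5056 = 5956)
4712 - p = 4712 - 1*5956 = 4712 - 5956 = -1244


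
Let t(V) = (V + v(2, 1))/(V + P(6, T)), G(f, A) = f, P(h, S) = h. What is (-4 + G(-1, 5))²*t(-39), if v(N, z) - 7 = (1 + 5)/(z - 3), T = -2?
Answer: 875/33 ≈ 26.515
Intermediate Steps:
v(N, z) = 7 + 6/(-3 + z) (v(N, z) = 7 + (1 + 5)/(z - 3) = 7 + 6/(-3 + z))
t(V) = (4 + V)/(6 + V) (t(V) = (V + (-15 + 7*1)/(-3 + 1))/(V + 6) = (V + (-15 + 7)/(-2))/(6 + V) = (V - ½*(-8))/(6 + V) = (V + 4)/(6 + V) = (4 + V)/(6 + V))
(-4 + G(-1, 5))²*t(-39) = (-4 - 1)²*((4 - 39)/(6 - 39)) = (-5)²*(-35/(-33)) = 25*(-1/33*(-35)) = 25*(35/33) = 875/33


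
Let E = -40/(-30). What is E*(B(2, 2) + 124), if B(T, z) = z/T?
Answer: 500/3 ≈ 166.67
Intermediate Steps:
E = 4/3 (E = -40*(-1/30) = 4/3 ≈ 1.3333)
E*(B(2, 2) + 124) = 4*(2/2 + 124)/3 = 4*(2*(1/2) + 124)/3 = 4*(1 + 124)/3 = (4/3)*125 = 500/3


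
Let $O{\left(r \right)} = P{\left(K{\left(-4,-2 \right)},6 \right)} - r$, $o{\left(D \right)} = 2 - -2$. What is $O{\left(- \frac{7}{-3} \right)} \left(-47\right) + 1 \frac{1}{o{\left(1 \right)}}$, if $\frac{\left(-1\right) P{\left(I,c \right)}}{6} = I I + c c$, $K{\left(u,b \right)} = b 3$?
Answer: $\frac{244967}{12} \approx 20414.0$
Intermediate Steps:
$o{\left(D \right)} = 4$ ($o{\left(D \right)} = 2 + 2 = 4$)
$K{\left(u,b \right)} = 3 b$
$P{\left(I,c \right)} = - 6 I^{2} - 6 c^{2}$ ($P{\left(I,c \right)} = - 6 \left(I I + c c\right) = - 6 \left(I^{2} + c^{2}\right) = - 6 I^{2} - 6 c^{2}$)
$O{\left(r \right)} = -432 - r$ ($O{\left(r \right)} = \left(- 6 \left(3 \left(-2\right)\right)^{2} - 6 \cdot 6^{2}\right) - r = \left(- 6 \left(-6\right)^{2} - 216\right) - r = \left(\left(-6\right) 36 - 216\right) - r = \left(-216 - 216\right) - r = -432 - r$)
$O{\left(- \frac{7}{-3} \right)} \left(-47\right) + 1 \frac{1}{o{\left(1 \right)}} = \left(-432 - - \frac{7}{-3}\right) \left(-47\right) + 1 \cdot \frac{1}{4} = \left(-432 - \left(-7\right) \left(- \frac{1}{3}\right)\right) \left(-47\right) + 1 \cdot \frac{1}{4} = \left(-432 - \frac{7}{3}\right) \left(-47\right) + \frac{1}{4} = \left(- \frac{1303}{3}\right) \left(-47\right) + \frac{1}{4} = \frac{61241}{3} + \frac{1}{4} = \frac{244967}{12}$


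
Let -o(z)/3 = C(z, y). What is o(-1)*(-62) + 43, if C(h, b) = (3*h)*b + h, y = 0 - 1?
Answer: 415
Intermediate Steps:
y = -1
C(h, b) = h + 3*b*h (C(h, b) = 3*b*h + h = h + 3*b*h)
o(z) = 6*z (o(z) = -3*z*(1 + 3*(-1)) = -3*z*(1 - 3) = -3*z*(-2) = -(-6)*z = 6*z)
o(-1)*(-62) + 43 = (6*(-1))*(-62) + 43 = -6*(-62) + 43 = 372 + 43 = 415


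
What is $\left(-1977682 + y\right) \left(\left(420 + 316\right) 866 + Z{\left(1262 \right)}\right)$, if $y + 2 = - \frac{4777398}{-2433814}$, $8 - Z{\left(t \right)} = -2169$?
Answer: $- \frac{1539183498564694017}{1216907} \approx -1.2648 \cdot 10^{12}$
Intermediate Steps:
$Z{\left(t \right)} = 2177$ ($Z{\left(t \right)} = 8 - -2169 = 8 + 2169 = 2177$)
$y = - \frac{45115}{1216907}$ ($y = -2 - \frac{4777398}{-2433814} = -2 - - \frac{2388699}{1216907} = -2 + \frac{2388699}{1216907} = - \frac{45115}{1216907} \approx -0.037073$)
$\left(-1977682 + y\right) \left(\left(420 + 316\right) 866 + Z{\left(1262 \right)}\right) = \left(-1977682 - \frac{45115}{1216907}\right) \left(\left(420 + 316\right) 866 + 2177\right) = - \frac{2406655114689 \left(736 \cdot 866 + 2177\right)}{1216907} = - \frac{2406655114689 \left(637376 + 2177\right)}{1216907} = \left(- \frac{2406655114689}{1216907}\right) 639553 = - \frac{1539183498564694017}{1216907}$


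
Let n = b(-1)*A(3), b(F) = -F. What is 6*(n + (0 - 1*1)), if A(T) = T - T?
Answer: -6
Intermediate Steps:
A(T) = 0
n = 0 (n = -1*(-1)*0 = 1*0 = 0)
6*(n + (0 - 1*1)) = 6*(0 + (0 - 1*1)) = 6*(0 + (0 - 1)) = 6*(0 - 1) = 6*(-1) = -6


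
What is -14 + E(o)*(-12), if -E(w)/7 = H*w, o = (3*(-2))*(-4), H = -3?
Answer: -6062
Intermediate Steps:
o = 24 (o = -6*(-4) = 24)
E(w) = 21*w (E(w) = -(-21)*w = 21*w)
-14 + E(o)*(-12) = -14 + (21*24)*(-12) = -14 + 504*(-12) = -14 - 6048 = -6062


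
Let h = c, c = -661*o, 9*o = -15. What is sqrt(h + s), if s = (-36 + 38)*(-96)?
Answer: sqrt(8187)/3 ≈ 30.161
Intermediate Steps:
o = -5/3 (o = (1/9)*(-15) = -5/3 ≈ -1.6667)
s = -192 (s = 2*(-96) = -192)
c = 3305/3 (c = -661*(-5/3) = 3305/3 ≈ 1101.7)
h = 3305/3 ≈ 1101.7
sqrt(h + s) = sqrt(3305/3 - 192) = sqrt(2729/3) = sqrt(8187)/3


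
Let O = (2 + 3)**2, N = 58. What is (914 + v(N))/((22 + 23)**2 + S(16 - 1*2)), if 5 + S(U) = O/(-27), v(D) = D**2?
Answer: 115506/54515 ≈ 2.1188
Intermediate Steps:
O = 25 (O = 5**2 = 25)
S(U) = -160/27 (S(U) = -5 + 25/(-27) = -5 + 25*(-1/27) = -5 - 25/27 = -160/27)
(914 + v(N))/((22 + 23)**2 + S(16 - 1*2)) = (914 + 58**2)/((22 + 23)**2 - 160/27) = (914 + 3364)/(45**2 - 160/27) = 4278/(2025 - 160/27) = 4278/(54515/27) = 4278*(27/54515) = 115506/54515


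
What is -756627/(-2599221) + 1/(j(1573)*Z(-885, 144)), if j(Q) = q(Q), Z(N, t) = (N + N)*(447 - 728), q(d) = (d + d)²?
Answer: 1241531100113020687/4264999408644700440 ≈ 0.29110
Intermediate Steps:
q(d) = 4*d² (q(d) = (2*d)² = 4*d²)
Z(N, t) = -562*N (Z(N, t) = (2*N)*(-281) = -562*N)
j(Q) = 4*Q²
-756627/(-2599221) + 1/(j(1573)*Z(-885, 144)) = -756627/(-2599221) + 1/(((4*1573²))*((-562*(-885)))) = -756627*(-1/2599221) + 1/((4*2474329)*497370) = 252209/866407 + (1/497370)/9897316 = 252209/866407 + (1/9897316)*(1/497370) = 252209/866407 + 1/4922628058920 = 1241531100113020687/4264999408644700440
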